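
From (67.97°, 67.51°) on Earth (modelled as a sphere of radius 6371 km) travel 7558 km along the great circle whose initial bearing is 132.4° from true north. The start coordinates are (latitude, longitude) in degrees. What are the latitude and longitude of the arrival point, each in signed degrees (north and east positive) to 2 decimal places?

Angular distance δ = d/R = 7558/6371 = 1.18631 rad; initial bearing θ = 2.3108 rad.
sin φ₂ = sin φ₁ cos δ + cos φ₁ sin δ cos θ = (0.9270)(0.3751) + (0.3751)(0.9270)(-0.6743) = 0.1132, so φ₂ = 6.50°.
Δλ = atan2(sin θ sin δ cos φ₁, cos δ − sin φ₁ sin φ₂) = atan2(0.2568, 0.2701) = 43.549°.
λ₂ = 67.510° + 43.549° = 111.06°.

6.50°, 111.06°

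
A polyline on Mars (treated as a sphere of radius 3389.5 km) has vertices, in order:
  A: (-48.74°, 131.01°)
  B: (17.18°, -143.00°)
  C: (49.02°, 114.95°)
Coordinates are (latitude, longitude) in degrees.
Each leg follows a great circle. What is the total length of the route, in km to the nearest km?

10942 km

Leg A→B: central angle 1.7497 rad, distance 5930.7 km.
Leg B→C: central angle 1.4785 rad, distance 5011.3 km.
Total: 5930.7 + 5011.3 ≈ 10942 km.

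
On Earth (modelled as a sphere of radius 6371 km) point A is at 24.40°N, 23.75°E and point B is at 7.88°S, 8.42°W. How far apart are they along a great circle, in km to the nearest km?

In radians: φ₁ = 0.4259, φ₂ = -0.1375, Δλ = -32.170° = -0.5615 rad.
Haversine: a = sin²(Δφ/2) + cos φ₁ cos φ₂ sin²(Δλ/2) = 0.0773 + (0.9107)(0.9906)(0.0768) = 0.14652.
Central angle c = 2·arcsin(√a) = 0.78562 rad.
Distance = R·c = 6371 × 0.7856 ≈ 5005 km.

5005 km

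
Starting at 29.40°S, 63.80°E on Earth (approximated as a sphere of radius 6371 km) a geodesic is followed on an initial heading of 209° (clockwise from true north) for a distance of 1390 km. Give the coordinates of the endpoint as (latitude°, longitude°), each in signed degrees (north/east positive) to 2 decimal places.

-40.11°, 55.91°

Angular distance δ = d/R = 1390/6371 = 0.21818 rad; initial bearing θ = 3.6477 rad.
sin φ₂ = sin φ₁ cos δ + cos φ₁ sin δ cos θ = (-0.4909)(0.9763) + (0.8712)(0.2164)(-0.8746) = -0.6442, so φ₂ = -40.11°.
Δλ = atan2(sin θ sin δ cos φ₁, cos δ − sin φ₁ sin φ₂) = atan2(-0.0914, 0.6601) = -7.886°.
λ₂ = 63.800° − 7.886° = 55.91°.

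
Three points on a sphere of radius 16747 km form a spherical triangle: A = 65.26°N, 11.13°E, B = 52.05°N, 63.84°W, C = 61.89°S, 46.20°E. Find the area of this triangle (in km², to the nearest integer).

Side lengths (central angles): a = 2.4895, b = 2.2649, c = 0.6715 rad; semiperimeter s = 2.7129.
By l'Huilier's theorem, tan(E/4) = √[tan(s/2) tan((s−a)/2) tan((s−b)/2) tan((s−c)/2)], giving spherical excess E = 1.6500 rad.
Area = E·R² = 1.6500 × (16747)² ≈ 462760742 km².

462760742 km²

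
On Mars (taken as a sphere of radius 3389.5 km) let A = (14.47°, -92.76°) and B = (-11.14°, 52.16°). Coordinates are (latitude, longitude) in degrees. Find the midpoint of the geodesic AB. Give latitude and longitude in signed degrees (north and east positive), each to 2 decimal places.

5.51°, -19.10°

Central angle δ = 2.5423 rad. Interpolating on the sphere with fraction f = 0.5:
P = [sin((1−f)δ)·A + sin(fδ)·B] / sin δ = 1.6939·A + 1.6939·B in Cartesian coordinates,
giving P = (0.9406, -0.3257, 0.0960), i.e. latitude 5.51°, longitude -19.10°.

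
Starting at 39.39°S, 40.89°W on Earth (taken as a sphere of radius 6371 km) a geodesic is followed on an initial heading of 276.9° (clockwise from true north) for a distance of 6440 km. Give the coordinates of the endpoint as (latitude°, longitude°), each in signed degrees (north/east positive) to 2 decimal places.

-14.98°, -101.43°

Angular distance δ = d/R = 6440/6371 = 1.01083 rad; initial bearing θ = 4.8328 rad.
sin φ₂ = sin φ₁ cos δ + cos φ₁ sin δ cos θ = (-0.6346)(0.5312) + (0.7728)(0.8473)(0.1201) = -0.2584, so φ₂ = -14.98°.
Δλ = atan2(sin θ sin δ cos φ₁, cos δ − sin φ₁ sin φ₂) = atan2(-0.6501, 0.3672) = -60.541°.
λ₂ = -40.890° − 60.541° = -101.43°.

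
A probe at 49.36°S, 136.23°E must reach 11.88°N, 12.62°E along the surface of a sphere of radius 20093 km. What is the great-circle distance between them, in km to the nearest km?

42292 km

In radians: φ₁ = -0.8615, φ₂ = 0.2073, Δλ = -123.610° = -2.1574 rad.
cos c = sin φ₁ sin φ₂ + cos φ₁ cos φ₂ cos Δλ = (-0.7588)(0.2059) + (0.6513)(0.9786)(-0.5535) = -0.50901,
so c = arccos(-0.50901) = 2.10483 rad.
Distance = R·c = 20093 × 2.1048 ≈ 42292 km.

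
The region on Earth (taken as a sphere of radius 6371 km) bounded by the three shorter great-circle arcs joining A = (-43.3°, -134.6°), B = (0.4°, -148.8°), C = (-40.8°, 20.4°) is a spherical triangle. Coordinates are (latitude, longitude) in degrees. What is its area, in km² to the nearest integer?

1598018 km²

Side lengths (central angles): a = 2.4160, b = 1.6220, c = 0.7944 rad; semiperimeter s = 2.4162.
By l'Huilier's theorem, tan(E/4) = √[tan(s/2) tan((s−a)/2) tan((s−b)/2) tan((s−c)/2)], giving spherical excess E = 0.0394 rad.
Area = E·R² = 0.0394 × (6371)² ≈ 1598018 km².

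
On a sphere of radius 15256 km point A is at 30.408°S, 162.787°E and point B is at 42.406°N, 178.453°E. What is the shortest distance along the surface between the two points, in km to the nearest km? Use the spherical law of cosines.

19764 km

With latitudes φ₁ = -30.408°, φ₂ = 42.406° and longitude difference Δλ = 15.666°:
cos c = sin φ₁ sin φ₂ + cos φ₁ cos φ₂ cos Δλ = (-0.5062)(0.6744) + (0.8624)(0.7384)(0.9629) = 0.27182,
so c = arccos(0.27182) = 1.29551 rad.
Distance = R·c = 15256 × 1.2955 ≈ 19764 km.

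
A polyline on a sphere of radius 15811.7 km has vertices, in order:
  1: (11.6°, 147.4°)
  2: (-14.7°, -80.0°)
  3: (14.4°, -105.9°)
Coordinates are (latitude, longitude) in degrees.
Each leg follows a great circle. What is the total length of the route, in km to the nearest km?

47628 km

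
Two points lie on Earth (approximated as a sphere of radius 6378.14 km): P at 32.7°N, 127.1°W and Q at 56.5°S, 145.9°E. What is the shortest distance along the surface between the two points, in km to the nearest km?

With latitudes φ₁ = 32.700°, φ₂ = -56.500° and longitude difference Δλ = -87.000°:
Haversine: a = sin²(Δφ/2) + cos φ₁ cos φ₂ sin²(Δλ/2) = 0.4930 + (0.8415)(0.5519)(0.4738) = 0.71310.
Central angle c = 2·arcsin(√a) = 2.01107 rad.
Distance = R·c = 6378.14 × 2.0111 ≈ 12827 km.

12827 km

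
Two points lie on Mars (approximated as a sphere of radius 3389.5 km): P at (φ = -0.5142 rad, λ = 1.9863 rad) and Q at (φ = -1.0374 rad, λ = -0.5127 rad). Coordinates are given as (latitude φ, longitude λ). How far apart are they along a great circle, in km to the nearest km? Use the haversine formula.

With latitudes φ₁ = -29.461°, φ₂ = -59.439° and longitude difference Δλ = -143.182°:
Haversine: a = sin²(Δφ/2) + cos φ₁ cos φ₂ sin²(Δλ/2) = 0.0669 + (0.8707)(0.5085)(0.9003) = 0.46545.
Central angle c = 2·arcsin(√a) = 1.50164 rad.
Distance = R·c = 3389.5 × 1.5016 ≈ 5090 km.

5090 km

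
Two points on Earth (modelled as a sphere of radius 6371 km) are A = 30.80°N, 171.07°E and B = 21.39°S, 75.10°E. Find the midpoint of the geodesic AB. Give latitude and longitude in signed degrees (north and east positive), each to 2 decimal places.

Central angle δ = 1.8441 rad. Interpolating on the sphere with fraction f = 0.5:
P = [sin((1−f)δ)·A + sin(fδ)·B] / sin δ = 0.8276·A + 0.8276·B in Cartesian coordinates,
giving P = (-0.5041, 0.8550, 0.1219), i.e. latitude 7.00°, longitude 120.52°.

7.00°, 120.52°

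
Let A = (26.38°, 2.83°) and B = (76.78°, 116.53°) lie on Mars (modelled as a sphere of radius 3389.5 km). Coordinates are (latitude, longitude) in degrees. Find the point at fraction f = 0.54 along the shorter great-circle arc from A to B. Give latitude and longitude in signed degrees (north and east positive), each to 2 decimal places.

62.16°, 19.79°

Central angle δ = 1.2130 rad. Interpolating on the sphere with fraction f = 0.54:
P = [sin((1−f)δ)·A + sin(fδ)·B] / sin δ = 0.5653·A + 0.6504·B in Cartesian coordinates,
giving P = (0.4394, 0.1581, 0.8843), i.e. latitude 62.16°, longitude 19.79°.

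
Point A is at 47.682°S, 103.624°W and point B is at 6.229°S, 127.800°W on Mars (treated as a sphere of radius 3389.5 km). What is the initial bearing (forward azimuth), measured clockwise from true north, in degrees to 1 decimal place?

With φ₁ = -0.8322, φ₂ = -0.1087, Δλ = -0.4220 rad, the forward-azimuth formula gives
θ = atan2( sin Δλ cos φ₂ , cos φ₁ sin φ₂ − sin φ₁ cos φ₂ cos Δλ ) = atan2(-0.4071, 0.5975) = -34.27°.
Adding 360° brings this into [0°, 360°): 325.7°.

325.7°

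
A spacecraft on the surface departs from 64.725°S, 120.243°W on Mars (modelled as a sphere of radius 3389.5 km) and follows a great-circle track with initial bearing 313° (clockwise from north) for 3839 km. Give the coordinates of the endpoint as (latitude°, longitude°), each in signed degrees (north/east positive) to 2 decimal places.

-6.89°, -162.09°

Angular distance δ = d/R = 3839/3389.5 = 1.13262 rad; initial bearing θ = 5.4629 rad.
sin φ₂ = sin φ₁ cos δ + cos φ₁ sin δ cos θ = (-0.9043)(0.4243) + (0.4270)(0.9055)(0.6820) = -0.1200, so φ₂ = -6.89°.
Δλ = atan2(sin θ sin δ cos φ₁, cos δ − sin φ₁ sin φ₂) = atan2(-0.2828, 0.3158) = -41.842°.
λ₂ = -120.243° − 41.842° = -162.09°.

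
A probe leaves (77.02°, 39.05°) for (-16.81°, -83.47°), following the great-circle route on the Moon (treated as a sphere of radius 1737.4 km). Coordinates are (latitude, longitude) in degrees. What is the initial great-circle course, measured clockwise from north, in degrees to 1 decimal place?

298.4°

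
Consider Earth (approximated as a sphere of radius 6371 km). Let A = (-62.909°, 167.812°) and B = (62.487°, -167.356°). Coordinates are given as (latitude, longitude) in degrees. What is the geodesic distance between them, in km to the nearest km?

14097 km

With latitudes φ₁ = -62.909°, φ₂ = 62.487° and longitude difference Δλ = 24.832°:
cos c = sin φ₁ sin φ₂ + cos φ₁ cos φ₂ cos Δλ = (-0.8903)(0.8869) + (0.4554)(0.4619)(0.9075) = -0.59867,
so c = arccos(-0.59867) = 2.21264 rad.
Distance = R·c = 6371 × 2.2126 ≈ 14097 km.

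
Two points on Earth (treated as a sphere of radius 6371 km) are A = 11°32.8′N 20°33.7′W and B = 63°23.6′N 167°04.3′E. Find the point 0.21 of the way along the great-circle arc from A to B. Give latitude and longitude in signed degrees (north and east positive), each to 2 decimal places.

Central angle δ = 1.8296 rad. Interpolating on the sphere with fraction f = 0.21:
P = [sin((1−f)δ)·A + sin(fδ)·B] / sin δ = 1.0263·A + 0.3878·B in Cartesian coordinates,
giving P = (0.7722, -0.3143, 0.5521), i.e. latitude 33.51°, longitude -22.15°.

33.51°, -22.15°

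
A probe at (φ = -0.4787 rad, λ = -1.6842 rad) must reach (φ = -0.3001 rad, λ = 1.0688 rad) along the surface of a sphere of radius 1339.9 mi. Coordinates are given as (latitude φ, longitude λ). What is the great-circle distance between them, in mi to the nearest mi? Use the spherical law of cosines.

3050 mi

Let φ₁ = -0.4787 rad, φ₂ = -0.3001 rad, and Δλ = 2.7530 rad.
cos c = sin φ₁ sin φ₂ + cos φ₁ cos φ₂ cos Δλ = (-0.4606)(-0.2956) + (0.8876)(0.9553)(-0.9254) = -0.64854,
so c = arccos(-0.64854) = 2.27646 rad.
Distance = R·c = 1339.9 × 2.2765 ≈ 3050 mi.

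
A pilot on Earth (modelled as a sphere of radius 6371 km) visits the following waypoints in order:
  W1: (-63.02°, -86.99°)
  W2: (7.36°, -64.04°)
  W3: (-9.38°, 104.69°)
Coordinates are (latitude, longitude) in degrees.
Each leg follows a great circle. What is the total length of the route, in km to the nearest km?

26820 km

Leg W1→W2: central angle 1.2659 rad, distance 8065.2 km.
Leg W2→W3: central angle 2.9438 rad, distance 18755.2 km.
Total: 8065.2 + 18755.2 ≈ 26820 km.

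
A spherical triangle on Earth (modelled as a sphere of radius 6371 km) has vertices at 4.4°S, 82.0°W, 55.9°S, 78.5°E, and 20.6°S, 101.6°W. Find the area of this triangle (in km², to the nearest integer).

21310127 km²

Side lengths (central angles): a = 1.8064, b = 0.4365, c = 2.0526 rad; semiperimeter s = 2.1478.
By l'Huilier's theorem, tan(E/4) = √[tan(s/2) tan((s−a)/2) tan((s−b)/2) tan((s−c)/2)], giving spherical excess E = 0.5250 rad.
Area = E·R² = 0.5250 × (6371)² ≈ 21310127 km².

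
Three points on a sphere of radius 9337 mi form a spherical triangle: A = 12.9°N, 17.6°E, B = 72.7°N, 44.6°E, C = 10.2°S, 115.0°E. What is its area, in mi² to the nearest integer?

106851227 mi²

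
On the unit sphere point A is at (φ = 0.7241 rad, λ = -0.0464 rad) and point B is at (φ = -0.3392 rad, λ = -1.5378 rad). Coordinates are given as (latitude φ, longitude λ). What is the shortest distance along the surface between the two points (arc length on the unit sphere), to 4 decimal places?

1.7359

Let φ₁ = 0.7241 rad, φ₂ = -0.3392 rad, and Δλ = -1.4914 rad.
cos c = sin φ₁ sin φ₂ + cos φ₁ cos φ₂ cos Δλ = (0.6625)(-0.3327) + (0.7491)(0.9430)(0.0793) = -0.16439,
so c = arccos(-0.16439) = 1.73594 rad.
On the unit sphere the arc length equals the central angle: 1.7359.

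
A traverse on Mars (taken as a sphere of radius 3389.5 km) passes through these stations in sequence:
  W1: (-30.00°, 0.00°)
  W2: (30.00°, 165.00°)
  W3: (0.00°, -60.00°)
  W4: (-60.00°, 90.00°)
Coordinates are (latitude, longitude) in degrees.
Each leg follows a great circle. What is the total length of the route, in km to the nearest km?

24281 km

Leg W1→W2: central angle 2.9150 rad, distance 9880.5 km.
Leg W2→W3: central angle 2.2299 rad, distance 7558.1 km.
Leg W3→W4: central angle 2.0186 rad, distance 6842.1 km.
Total: 9880.5 + 7558.1 + 6842.1 ≈ 24281 km.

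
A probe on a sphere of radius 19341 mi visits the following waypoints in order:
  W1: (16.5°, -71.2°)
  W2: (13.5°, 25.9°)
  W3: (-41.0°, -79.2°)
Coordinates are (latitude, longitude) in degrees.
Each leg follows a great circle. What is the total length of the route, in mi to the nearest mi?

Leg W1→W2: central angle 1.6198 rad, distance 31327.6 mi.
Leg W2→W3: central angle 1.9223 rad, distance 37179.6 mi.
Total: 31327.6 + 37179.6 ≈ 68507 mi.

68507 mi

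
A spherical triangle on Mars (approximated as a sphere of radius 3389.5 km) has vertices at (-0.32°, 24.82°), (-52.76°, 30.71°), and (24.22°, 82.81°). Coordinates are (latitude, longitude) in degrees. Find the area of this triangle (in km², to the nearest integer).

6784145 km²

Side lengths (central angles): a = 1.5584, b = 1.0689, c = 0.9193 rad; semiperimeter s = 1.7733.
By l'Huilier's theorem, tan(E/4) = √[tan(s/2) tan((s−a)/2) tan((s−b)/2) tan((s−c)/2)], giving spherical excess E = 0.5905 rad.
Area = E·R² = 0.5905 × (3389.5)² ≈ 6784145 km².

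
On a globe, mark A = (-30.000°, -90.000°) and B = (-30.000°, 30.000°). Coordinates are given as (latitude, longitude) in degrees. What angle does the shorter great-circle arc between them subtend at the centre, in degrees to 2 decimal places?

In radians: φ₁ = -0.5236, φ₂ = -0.5236, Δλ = 120.000° = 2.0944 rad.
cos c = sin φ₁ sin φ₂ + cos φ₁ cos φ₂ cos Δλ = (-0.5000)(-0.5000) + (0.8660)(0.8660)(-0.5000) = -0.12500,
so c = arccos(-0.12500) = 1.69612 rad.
So the angular separation is 97.18°.

97.18°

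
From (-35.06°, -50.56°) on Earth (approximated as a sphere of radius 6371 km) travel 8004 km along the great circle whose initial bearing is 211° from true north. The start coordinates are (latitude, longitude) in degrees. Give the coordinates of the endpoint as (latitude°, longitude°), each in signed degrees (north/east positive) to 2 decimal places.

-57.66°, -164.26°

Angular distance δ = d/R = 8004/6371 = 1.25632 rad; initial bearing θ = 3.6826 rad.
sin φ₂ = sin φ₁ cos δ + cos φ₁ sin δ cos θ = (-0.5744)(0.3093) + (0.8186)(0.9510)(-0.8572) = -0.8449, so φ₂ = -57.66°.
Δλ = atan2(sin θ sin δ cos φ₁, cos δ − sin φ₁ sin φ₂) = atan2(-0.4009, -0.1760) = -113.704°.
λ₂ = -50.560° − 113.704° = -164.26°.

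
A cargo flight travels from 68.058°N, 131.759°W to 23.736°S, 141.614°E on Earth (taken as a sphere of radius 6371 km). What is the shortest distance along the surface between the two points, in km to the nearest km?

With latitudes φ₁ = 68.058°, φ₂ = -23.736° and longitude difference Δλ = -86.627°:
cos c = sin φ₁ sin φ₂ + cos φ₁ cos φ₂ cos Δλ = (0.9276)(-0.4025) + (0.3737)(0.9154)(0.0588) = -0.35324,
so c = arccos(-0.35324) = 1.93183 rad.
Distance = R·c = 6371 × 1.9318 ≈ 12308 km.

12308 km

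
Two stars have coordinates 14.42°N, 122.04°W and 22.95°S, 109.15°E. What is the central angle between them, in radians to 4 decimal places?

2.2864 rad

Let φ₁ = 0.2517 rad, φ₂ = -0.4006 rad, and Δλ = -2.2482 rad.
Haversine: a = sin²(Δφ/2) + cos φ₁ cos φ₂ sin²(Δλ/2) = 0.1026 + (0.9685)(0.9208)(0.8134) = 0.82803.
Central angle c = 2·arcsin(√a) = 2.28637 rad.
So the angular separation is 2.2864 rad.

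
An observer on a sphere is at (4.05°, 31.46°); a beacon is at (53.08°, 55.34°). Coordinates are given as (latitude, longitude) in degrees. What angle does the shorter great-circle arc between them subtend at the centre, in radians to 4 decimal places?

0.9218 rad

In radians: φ₁ = 0.0707, φ₂ = 0.9264, Δλ = 23.880° = 0.4168 rad.
Haversine: a = sin²(Δφ/2) + cos φ₁ cos φ₂ sin²(Δλ/2) = 0.1722 + (0.9975)(0.6007)(0.0428) = 0.19782.
Central angle c = 2·arcsin(√a) = 0.92182 rad.
So the angular separation is 0.9218 rad.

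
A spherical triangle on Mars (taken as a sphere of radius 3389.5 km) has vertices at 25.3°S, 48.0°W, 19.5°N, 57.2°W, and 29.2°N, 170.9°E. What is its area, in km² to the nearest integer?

Side lengths (central angles): a = 1.9678, b = 2.5369, c = 0.7973 rad; semiperimeter s = 2.6510.
By l'Huilier's theorem, tan(E/4) = √[tan(s/2) tan((s−a)/2) tan((s−b)/2) tan((s−c)/2)], giving spherical excess E = 1.2706 rad.
Area = E·R² = 1.2706 × (3389.5)² ≈ 14597086 km².

14597086 km²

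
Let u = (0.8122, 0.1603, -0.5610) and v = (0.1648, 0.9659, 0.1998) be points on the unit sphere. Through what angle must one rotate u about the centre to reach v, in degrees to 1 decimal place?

u·v = 0.1766; |u| = 1.0000, |v| = 1.0000.
cos θ = (u·v)/(|u||v|) = 0.1766, so θ = 79.8°.

79.8°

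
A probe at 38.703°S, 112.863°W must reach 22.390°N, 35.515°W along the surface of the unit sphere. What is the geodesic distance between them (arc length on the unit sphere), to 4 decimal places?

Let φ₁ = -0.6755 rad, φ₂ = 0.3908 rad, and Δλ = 1.3500 rad.
Haversine: a = sin²(Δφ/2) + cos φ₁ cos φ₂ sin²(Δλ/2) = 0.2583 + (0.7804)(0.9246)(0.3905) = 0.54007.
Central angle c = 2·arcsin(√a) = 1.65101 rad.
On the unit sphere the arc length equals the central angle: 1.6510.

1.6510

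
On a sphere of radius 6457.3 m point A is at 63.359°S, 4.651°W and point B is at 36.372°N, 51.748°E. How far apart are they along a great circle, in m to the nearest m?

With latitudes φ₁ = -63.359°, φ₂ = 36.372° and longitude difference Δλ = 56.399°:
cos c = sin φ₁ sin φ₂ + cos φ₁ cos φ₂ cos Δλ = (-0.8938)(0.5930) + (0.4484)(0.8052)(0.5534) = -0.33026,
so c = arccos(-0.33026) = 1.90738 rad.
Distance = R·c = 6457.3 × 1.9074 ≈ 12317 m.

12317 m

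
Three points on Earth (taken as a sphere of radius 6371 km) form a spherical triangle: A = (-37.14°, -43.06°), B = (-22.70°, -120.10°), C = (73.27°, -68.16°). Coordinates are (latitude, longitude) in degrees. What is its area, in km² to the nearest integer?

Side lengths (central angles): a = 1.7781, b = 1.9502, c = 1.1615 rad; semiperimeter s = 2.4450.
By l'Huilier's theorem, tan(E/4) = √[tan(s/2) tan((s−a)/2) tan((s−b)/2) tan((s−c)/2)], giving spherical excess E = 1.6049 rad.
Area = E·R² = 1.6049 × (6371)² ≈ 65141105 km².

65141105 km²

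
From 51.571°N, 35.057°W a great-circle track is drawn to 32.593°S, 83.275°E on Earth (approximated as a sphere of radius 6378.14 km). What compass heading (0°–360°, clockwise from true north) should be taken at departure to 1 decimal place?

With φ₁ = 0.9001, φ₂ = -0.5689, Δλ = 2.0653 rad, the forward-azimuth formula gives
θ = atan2( sin Δλ cos φ₂ , cos φ₁ sin φ₂ − sin φ₁ cos φ₂ cos Δλ ) = atan2(0.7416, -0.0216) = 91.67°.
So the initial bearing is 91.7°.

91.7°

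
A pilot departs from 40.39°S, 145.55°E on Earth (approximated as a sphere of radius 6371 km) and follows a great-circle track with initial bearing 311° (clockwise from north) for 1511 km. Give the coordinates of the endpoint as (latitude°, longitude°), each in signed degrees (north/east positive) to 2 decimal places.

-30.83°, 133.63°

Angular distance δ = d/R = 1511/6371 = 0.23717 rad; initial bearing θ = 5.4280 rad.
sin φ₂ = sin φ₁ cos δ + cos φ₁ sin δ cos θ = (-0.6480)(0.9720) + (0.7617)(0.2350)(0.6561) = -0.5124, so φ₂ = -30.83°.
Δλ = atan2(sin θ sin δ cos φ₁, cos δ − sin φ₁ sin φ₂) = atan2(-0.1351, 0.6399) = -11.917°.
λ₂ = 145.550° − 11.917° = 133.63°.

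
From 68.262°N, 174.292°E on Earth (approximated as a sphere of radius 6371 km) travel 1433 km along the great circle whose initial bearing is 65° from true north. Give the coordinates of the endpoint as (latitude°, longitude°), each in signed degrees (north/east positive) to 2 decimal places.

70.12°, -149.24°

Angular distance δ = d/R = 1433/6371 = 0.22493 rad; initial bearing θ = 1.1345 rad.
sin φ₂ = sin φ₁ cos δ + cos φ₁ sin δ cos θ = (0.9289)(0.9748) + (0.3704)(0.2230)(0.4226) = 0.9404, so φ₂ = 70.12°.
Δλ = atan2(sin θ sin δ cos φ₁, cos δ − sin φ₁ sin φ₂) = atan2(0.0749, 0.1013) = 36.469°.
λ₂ = 174.292° + 36.469° = 210.76° → -149.24° after wrapping to (−180°, 180°].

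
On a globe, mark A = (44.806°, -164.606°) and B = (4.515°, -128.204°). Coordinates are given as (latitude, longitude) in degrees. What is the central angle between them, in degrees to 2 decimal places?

Let φ₁ = 0.7820 rad, φ₂ = 0.0788 rad, and Δλ = 0.6353 rad.
cos c = sin φ₁ sin φ₂ + cos φ₁ cos φ₂ cos Δλ = (0.7047)(0.0787) + (0.7095)(0.9969)(0.8049) = 0.62476,
so c = arccos(0.62476) = 0.89598 rad.
So the angular separation is 51.34°.

51.34°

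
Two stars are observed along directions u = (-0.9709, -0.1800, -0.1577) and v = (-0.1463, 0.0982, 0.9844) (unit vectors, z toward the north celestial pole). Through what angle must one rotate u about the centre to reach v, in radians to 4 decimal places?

1.6017 rad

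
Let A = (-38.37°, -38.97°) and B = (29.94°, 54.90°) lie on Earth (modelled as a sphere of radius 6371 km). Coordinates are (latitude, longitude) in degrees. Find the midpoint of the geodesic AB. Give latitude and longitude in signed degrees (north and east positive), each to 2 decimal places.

The central angle between A and B is δ = 1.9344 rad.
With f = 0.5, the slerp weights are sin((1−f)δ)/sin δ = 0.8809 and sin(fδ)/sin δ = 0.8809.
Weighted sum of the unit vectors: (0.8809)·(0.6096,-0.4931,-0.6207) + (0.8809)·(0.4983,0.7090,0.4991) = (0.9759, 0.1902, -0.1072).
Converting back: φ = atan2(z, √(x²+y²)) = -6.15°, λ = atan2(y, x) = 11.03°.

-6.15°, 11.03°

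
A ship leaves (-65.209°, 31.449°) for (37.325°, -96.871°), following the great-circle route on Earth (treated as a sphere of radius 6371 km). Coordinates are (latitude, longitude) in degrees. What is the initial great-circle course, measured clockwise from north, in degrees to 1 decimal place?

252.8°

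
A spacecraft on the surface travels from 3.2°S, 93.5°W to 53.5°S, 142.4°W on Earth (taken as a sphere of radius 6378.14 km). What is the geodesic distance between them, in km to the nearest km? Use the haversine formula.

Let φ₁ = -0.0559 rad, φ₂ = -0.9338 rad, and Δλ = -0.8535 rad.
Haversine: a = sin²(Δφ/2) + cos φ₁ cos φ₂ sin²(Δλ/2) = 0.1806 + (0.9984)(0.5948)(0.1713) = 0.28236.
Central angle c = 2·arcsin(√a) = 1.12044 rad.
Distance = R·c = 6378.14 × 1.1204 ≈ 7146 km.

7146 km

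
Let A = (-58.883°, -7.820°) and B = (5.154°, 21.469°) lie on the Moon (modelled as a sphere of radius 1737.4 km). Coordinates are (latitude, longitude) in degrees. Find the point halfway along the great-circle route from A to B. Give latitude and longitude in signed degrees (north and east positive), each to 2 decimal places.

-27.55°, 11.56°

Central angle δ = 1.1896 rad. Interpolating on the sphere with fraction f = 0.5:
P = [sin((1−f)δ)·A + sin(fδ)·B] / sin δ = 0.6037·A + 0.6037·B in Cartesian coordinates,
giving P = (0.8686, 0.1776, -0.4626), i.e. latitude -27.55°, longitude 11.56°.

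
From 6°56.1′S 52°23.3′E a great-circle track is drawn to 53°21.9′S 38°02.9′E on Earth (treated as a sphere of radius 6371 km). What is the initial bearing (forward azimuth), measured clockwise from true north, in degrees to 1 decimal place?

191.5°

Δλ = -14.340° = -0.2503 rad.
y = sin Δλ · cos φ₂ = (-0.2477)(0.5967) = -0.1478
x = cos φ₁ sin φ₂ − sin φ₁ cos φ₂ cos Δλ = (0.9927)(-0.8025) − (-0.1207)(0.5967)(0.9688) = -0.7268
θ = atan2(y, x) = -168.51°; adding 360° gives 191.5°.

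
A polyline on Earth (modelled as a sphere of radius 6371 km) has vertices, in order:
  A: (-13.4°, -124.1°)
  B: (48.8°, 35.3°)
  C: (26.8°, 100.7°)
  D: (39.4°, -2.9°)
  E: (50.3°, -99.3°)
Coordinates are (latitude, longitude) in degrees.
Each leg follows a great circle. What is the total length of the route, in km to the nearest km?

38050 km

Leg A→B: central angle 2.4562 rad, distance 15648.3 km.
Leg B→C: central angle 0.9472 rad, distance 6034.3 km.
Leg C→D: central angle 1.4465 rad, distance 9215.5 km.
Leg D→E: central angle 1.1226 rad, distance 7152.1 km.
Total: 15648.3 + 6034.3 + 9215.5 + 7152.1 ≈ 38050 km.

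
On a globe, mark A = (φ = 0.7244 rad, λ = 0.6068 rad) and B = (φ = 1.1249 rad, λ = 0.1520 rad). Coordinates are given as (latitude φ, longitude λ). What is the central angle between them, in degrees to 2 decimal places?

27.37°

Let φ₁ = 0.7244 rad, φ₂ = 1.1249 rad, and Δλ = -0.4548 rad.
Haversine: a = sin²(Δφ/2) + cos φ₁ cos φ₂ sin²(Δλ/2) = 0.0396 + (0.7489)(0.4313)(0.0508) = 0.05598.
Central angle c = 2·arcsin(√a) = 0.47774 rad.
So the angular separation is 27.37°.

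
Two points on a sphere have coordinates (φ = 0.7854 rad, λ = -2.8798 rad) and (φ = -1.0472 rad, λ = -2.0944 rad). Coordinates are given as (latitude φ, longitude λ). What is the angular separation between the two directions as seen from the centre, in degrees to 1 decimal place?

With latitudes φ₁ = 45.000°, φ₂ = -60.000° and longitude difference Δλ = 45.000°:
cos c = sin φ₁ sin φ₂ + cos φ₁ cos φ₂ cos Δλ = (0.7071)(-0.8660) + (0.7071)(0.5000)(0.7071) = -0.36238,
so c = arccos(-0.36238) = 1.94161 rad.
So the angular separation is 111.2°.

111.2°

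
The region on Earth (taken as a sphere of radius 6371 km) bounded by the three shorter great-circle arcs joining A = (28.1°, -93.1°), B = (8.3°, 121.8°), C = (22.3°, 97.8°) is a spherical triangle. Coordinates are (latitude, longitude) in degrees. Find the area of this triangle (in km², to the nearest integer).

Side lengths (central angles): a = 0.4709, b = 2.2430, c = 2.2756 rad; semiperimeter s = 2.4948.
By l'Huilier's theorem, tan(E/4) = √[tan(s/2) tan((s−a)/2) tan((s−b)/2) tan((s−c)/2)], giving spherical excess E = 1.0090 rad.
Area = E·R² = 1.0090 × (6371)² ≈ 40953485 km².

40953485 km²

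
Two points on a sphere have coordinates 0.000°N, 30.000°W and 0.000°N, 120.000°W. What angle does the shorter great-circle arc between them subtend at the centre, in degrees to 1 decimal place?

Let φ₁ = 0.0000 rad, φ₂ = 0.0000 rad, and Δλ = -1.5708 rad.
Haversine: a = sin²(Δφ/2) + cos φ₁ cos φ₂ sin²(Δλ/2) = 0.0000 + (1.0000)(1.0000)(0.5000) = 0.50000.
Central angle c = 2·arcsin(√a) = 1.57080 rad.
So the angular separation is 90.0°.

90.0°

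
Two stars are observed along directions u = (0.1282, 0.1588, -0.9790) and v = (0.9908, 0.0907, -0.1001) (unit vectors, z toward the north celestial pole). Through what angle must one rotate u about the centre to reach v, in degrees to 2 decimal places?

76.15°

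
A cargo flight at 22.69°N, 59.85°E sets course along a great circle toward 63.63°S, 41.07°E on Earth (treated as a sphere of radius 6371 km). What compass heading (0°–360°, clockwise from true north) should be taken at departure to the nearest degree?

188°

Δλ = -18.780° = -0.3278 rad.
y = sin Δλ · cos φ₂ = (-0.3219)(0.4442) = -0.1430
x = cos φ₁ sin φ₂ − sin φ₁ cos φ₂ cos Δλ = (0.9226)(-0.8959) − (0.3857)(0.4442)(0.9468) = -0.9888
θ = atan2(y, x) = -171.77°; adding 360° gives 188°.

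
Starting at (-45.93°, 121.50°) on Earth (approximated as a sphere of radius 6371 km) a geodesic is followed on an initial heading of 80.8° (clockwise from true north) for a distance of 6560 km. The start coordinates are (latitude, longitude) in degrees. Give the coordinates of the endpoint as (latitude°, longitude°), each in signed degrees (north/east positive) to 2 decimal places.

Angular distance δ = d/R = 6560/6371 = 1.02967 rad; initial bearing θ = 1.4102 rad.
sin φ₂ = sin φ₁ cos δ + cos φ₁ sin δ cos θ = (-0.7185)(0.5151) + (0.6955)(0.8571)(0.1599) = -0.2748, so φ₂ = -15.95°.
Δλ = atan2(sin θ sin δ cos φ₁, cos δ − sin φ₁ sin φ₂) = atan2(0.5885, 0.3177) = 61.639°.
λ₂ = 121.500° + 61.639° = 183.14° → -176.86° after wrapping to (−180°, 180°].

-15.95°, -176.86°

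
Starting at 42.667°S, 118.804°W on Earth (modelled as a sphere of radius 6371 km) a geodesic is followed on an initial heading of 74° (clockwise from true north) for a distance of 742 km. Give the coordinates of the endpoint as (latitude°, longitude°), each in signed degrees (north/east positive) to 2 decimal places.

-40.51°, -110.36°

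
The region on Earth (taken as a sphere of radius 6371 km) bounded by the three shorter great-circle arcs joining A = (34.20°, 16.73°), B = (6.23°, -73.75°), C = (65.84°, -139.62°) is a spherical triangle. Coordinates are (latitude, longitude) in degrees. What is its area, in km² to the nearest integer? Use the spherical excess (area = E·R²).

45067555 km²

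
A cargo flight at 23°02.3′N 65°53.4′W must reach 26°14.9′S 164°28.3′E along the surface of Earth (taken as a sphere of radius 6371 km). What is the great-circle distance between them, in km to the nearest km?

14944 km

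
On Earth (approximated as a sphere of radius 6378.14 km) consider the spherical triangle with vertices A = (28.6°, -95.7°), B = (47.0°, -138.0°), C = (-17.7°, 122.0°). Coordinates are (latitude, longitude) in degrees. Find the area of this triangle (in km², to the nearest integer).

Side lengths (central angles): a = 1.9126, b = 2.5104, c = 0.6551 rad; semiperimeter s = 2.5391.
By l'Huilier's theorem, tan(E/4) = √[tan(s/2) tan((s−a)/2) tan((s−b)/2) tan((s−c)/2)], giving spherical excess E = 0.5693 rad.
Area = E·R² = 0.5693 × (6378.14)² ≈ 23158951 km².

23158951 km²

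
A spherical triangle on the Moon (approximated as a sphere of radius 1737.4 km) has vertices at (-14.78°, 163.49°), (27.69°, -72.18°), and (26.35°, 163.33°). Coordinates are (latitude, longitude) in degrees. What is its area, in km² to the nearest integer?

Side lengths (central angles): a = 1.8163, b = 0.7179, c = 2.2160 rad; semiperimeter s = 2.3751.
By l'Huilier's theorem, tan(E/4) = √[tan(s/2) tan((s−a)/2) tan((s−b)/2) tan((s−c)/2)], giving spherical excess E = 0.9750 rad.
Area = E·R² = 0.9750 × (1737.4)² ≈ 2942973 km².

2942973 km²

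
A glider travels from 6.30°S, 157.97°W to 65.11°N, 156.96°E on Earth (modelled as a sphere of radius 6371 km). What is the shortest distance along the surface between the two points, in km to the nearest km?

8751 km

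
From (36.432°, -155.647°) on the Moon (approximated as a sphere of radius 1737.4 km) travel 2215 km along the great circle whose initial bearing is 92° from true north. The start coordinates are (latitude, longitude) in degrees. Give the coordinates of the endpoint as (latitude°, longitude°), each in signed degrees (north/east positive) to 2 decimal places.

Angular distance δ = d/R = 2215/1737.4 = 1.27489 rad; initial bearing θ = 1.6057 rad.
sin φ₂ = sin φ₁ cos δ + cos φ₁ sin δ cos θ = (0.5939)(0.2916) + (0.8046)(0.9565)(-0.0349) = 0.1463, so φ₂ = 8.41°.
Δλ = atan2(sin θ sin δ cos φ₁, cos δ − sin φ₁ sin φ₂) = atan2(0.7691, 0.2047) = 75.096°.
λ₂ = -155.647° + 75.096° = -80.55°.

8.41°, -80.55°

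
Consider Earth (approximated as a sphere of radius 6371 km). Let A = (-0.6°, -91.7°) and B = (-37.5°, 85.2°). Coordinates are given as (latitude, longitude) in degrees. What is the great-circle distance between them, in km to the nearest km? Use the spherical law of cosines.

15767 km

In radians: φ₁ = -0.0105, φ₂ = -0.6545, Δλ = 176.900° = 3.0875 rad.
cos c = sin φ₁ sin φ₂ + cos φ₁ cos φ₂ cos Δλ = (-0.0105)(-0.6088) + (0.9999)(0.7934)(-0.9985) = -0.78577,
so c = arccos(-0.78577) = 2.47474 rad.
Distance = R·c = 6371 × 2.4747 ≈ 15767 km.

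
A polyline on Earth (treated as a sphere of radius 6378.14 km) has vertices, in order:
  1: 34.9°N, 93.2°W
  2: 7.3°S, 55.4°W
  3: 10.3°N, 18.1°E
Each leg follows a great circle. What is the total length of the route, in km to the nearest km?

Leg 1→2: central angle 0.9642 rad, distance 6149.6 km.
Leg 2→3: central angle 1.3135 rad, distance 8377.8 km.
Total: 6149.6 + 8377.8 ≈ 14527 km.

14527 km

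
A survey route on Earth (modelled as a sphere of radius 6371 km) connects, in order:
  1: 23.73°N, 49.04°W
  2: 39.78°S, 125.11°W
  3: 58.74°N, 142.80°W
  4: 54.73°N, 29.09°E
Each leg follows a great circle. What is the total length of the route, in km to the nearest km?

29023 km

Leg 1→2: central angle 1.6590 rad, distance 10569.7 km.
Leg 2→3: central angle 1.7386 rad, distance 11076.6 km.
Leg 3→4: central angle 1.1579 rad, distance 7377.0 km.
Total: 10569.7 + 11076.6 + 7377.0 ≈ 29023 km.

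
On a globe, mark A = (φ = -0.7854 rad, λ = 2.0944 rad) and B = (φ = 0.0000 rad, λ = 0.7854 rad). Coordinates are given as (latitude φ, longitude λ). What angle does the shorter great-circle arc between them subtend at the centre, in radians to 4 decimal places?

In radians: φ₁ = -0.7854, φ₂ = 0.0000, Δλ = -75.000° = -1.3090 rad.
cos c = sin φ₁ sin φ₂ + cos φ₁ cos φ₂ cos Δλ = (-0.7071)(0.0000) + (0.7071)(1.0000)(0.2588) = 0.18301,
so c = arccos(0.18301) = 1.38675 rad.
So the angular separation is 1.3867 rad.

1.3867 rad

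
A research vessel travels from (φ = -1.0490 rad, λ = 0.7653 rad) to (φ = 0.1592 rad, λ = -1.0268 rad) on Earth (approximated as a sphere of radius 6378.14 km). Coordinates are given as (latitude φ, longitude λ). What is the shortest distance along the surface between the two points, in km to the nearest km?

11600 km

With latitudes φ₁ = -60.103°, φ₂ = 9.121° and longitude difference Δλ = -102.680°:
Haversine: a = sin²(Δφ/2) + cos φ₁ cos φ₂ sin²(Δλ/2) = 0.3226 + (0.4984)(0.9874)(0.6098) = 0.62273.
Central angle c = 2·arcsin(√a) = 1.81879 rad.
Distance = R·c = 6378.14 × 1.8188 ≈ 11600 km.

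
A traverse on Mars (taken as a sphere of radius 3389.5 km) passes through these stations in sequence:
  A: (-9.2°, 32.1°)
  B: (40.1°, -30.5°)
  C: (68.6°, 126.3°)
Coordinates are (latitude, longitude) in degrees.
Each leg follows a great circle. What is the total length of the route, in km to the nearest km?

Leg A→B: central angle 1.3238 rad, distance 4487.0 km.
Leg B→C: central angle 1.2205 rad, distance 4136.9 km.
Total: 4487.0 + 4136.9 ≈ 8624 km.

8624 km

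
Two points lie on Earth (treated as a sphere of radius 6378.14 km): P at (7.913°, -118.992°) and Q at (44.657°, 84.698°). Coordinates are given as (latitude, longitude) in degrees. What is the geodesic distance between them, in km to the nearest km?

In radians: φ₁ = 0.1381, φ₂ = 0.7794, Δλ = -156.310° = -2.7281 rad.
cos c = sin φ₁ sin φ₂ + cos φ₁ cos φ₂ cos Δλ = (0.1377)(0.7029) + (0.9905)(0.7113)(-0.9157) = -0.54842,
so c = arccos(-0.54842) = 2.15127 rad.
Distance = R·c = 6378.14 × 2.1513 ≈ 13721 km.

13721 km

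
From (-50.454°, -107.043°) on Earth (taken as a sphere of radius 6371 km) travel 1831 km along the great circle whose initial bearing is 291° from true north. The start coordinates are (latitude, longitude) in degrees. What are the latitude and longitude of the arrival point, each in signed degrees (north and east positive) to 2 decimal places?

-42.44°, -128.06°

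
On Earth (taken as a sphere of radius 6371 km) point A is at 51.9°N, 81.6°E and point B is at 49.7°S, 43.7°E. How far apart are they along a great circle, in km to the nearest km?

In radians: φ₁ = 0.9058, φ₂ = -0.8674, Δλ = -37.900° = -0.6615 rad.
cos c = sin φ₁ sin φ₂ + cos φ₁ cos φ₂ cos Δλ = (0.7869)(-0.7627) + (0.6170)(0.6468)(0.7891) = -0.28525,
so c = arccos(-0.28525) = 1.86007 rad.
Distance = R·c = 6371 × 1.8601 ≈ 11850 km.

11850 km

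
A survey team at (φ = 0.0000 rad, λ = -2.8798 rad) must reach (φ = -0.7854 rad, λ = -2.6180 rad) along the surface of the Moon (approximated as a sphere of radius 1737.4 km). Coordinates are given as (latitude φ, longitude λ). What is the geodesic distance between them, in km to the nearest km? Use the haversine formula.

1423 km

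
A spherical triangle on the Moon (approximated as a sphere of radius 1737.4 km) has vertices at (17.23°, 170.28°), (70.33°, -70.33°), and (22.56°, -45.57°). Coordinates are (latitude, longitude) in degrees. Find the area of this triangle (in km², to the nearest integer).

Side lengths (central angles): a = 0.8717, b = 2.2159, c = 1.4493 rad; semiperimeter s = 2.2685.
By l'Huilier's theorem, tan(E/4) = √[tan(s/2) tan((s−a)/2) tan((s−b)/2) tan((s−c)/2)], giving spherical excess E = 0.5693 rad.
Area = E·R² = 0.5693 × (1737.4)² ≈ 1718474 km².

1718474 km²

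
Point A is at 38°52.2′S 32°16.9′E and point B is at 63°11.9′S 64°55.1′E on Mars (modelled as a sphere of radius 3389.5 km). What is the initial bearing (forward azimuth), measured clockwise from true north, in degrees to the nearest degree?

152°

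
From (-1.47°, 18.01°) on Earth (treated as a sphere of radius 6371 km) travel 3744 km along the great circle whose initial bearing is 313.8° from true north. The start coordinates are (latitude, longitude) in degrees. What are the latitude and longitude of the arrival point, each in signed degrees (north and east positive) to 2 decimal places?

Angular distance δ = d/R = 3744/6371 = 0.58766 rad; initial bearing θ = 5.4768 rad.
sin φ₂ = sin φ₁ cos δ + cos φ₁ sin δ cos θ = (-0.0257)(0.8322) + (0.9997)(0.5544)(0.6921) = 0.3623, so φ₂ = 21.24°.
Δλ = atan2(sin θ sin δ cos φ₁, cos δ − sin φ₁ sin φ₂) = atan2(-0.4000, 0.8415) = -25.424°.
λ₂ = 18.010° − 25.424° = -7.41°.

21.24°, -7.41°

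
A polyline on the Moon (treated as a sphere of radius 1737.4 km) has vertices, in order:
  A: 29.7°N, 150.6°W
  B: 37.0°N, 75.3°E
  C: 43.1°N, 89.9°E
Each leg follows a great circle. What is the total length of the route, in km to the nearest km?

3437 km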